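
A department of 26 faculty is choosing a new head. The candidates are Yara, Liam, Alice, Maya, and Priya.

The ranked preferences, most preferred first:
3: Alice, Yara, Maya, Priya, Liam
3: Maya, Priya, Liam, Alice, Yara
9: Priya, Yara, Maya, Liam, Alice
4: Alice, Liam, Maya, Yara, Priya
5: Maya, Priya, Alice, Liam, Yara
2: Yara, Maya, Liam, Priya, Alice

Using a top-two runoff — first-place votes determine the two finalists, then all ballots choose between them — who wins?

Round 1 first-place votes: Yara 2, Liam 0, Alice 7, Maya 8, Priya 9. Priya and Maya advance.
Runoff: Priya is ranked above Maya on 9 ballots, Maya above Priya on 17.

Maya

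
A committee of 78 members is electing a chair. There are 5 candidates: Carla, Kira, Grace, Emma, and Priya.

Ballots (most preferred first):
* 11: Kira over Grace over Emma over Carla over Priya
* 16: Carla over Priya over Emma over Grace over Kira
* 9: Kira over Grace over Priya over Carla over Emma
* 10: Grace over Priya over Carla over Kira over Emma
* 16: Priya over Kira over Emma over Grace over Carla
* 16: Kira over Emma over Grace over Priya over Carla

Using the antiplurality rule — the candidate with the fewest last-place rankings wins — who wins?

Last-place votes: Carla 32, Kira 16, Grace 0, Emma 19, Priya 11.

Grace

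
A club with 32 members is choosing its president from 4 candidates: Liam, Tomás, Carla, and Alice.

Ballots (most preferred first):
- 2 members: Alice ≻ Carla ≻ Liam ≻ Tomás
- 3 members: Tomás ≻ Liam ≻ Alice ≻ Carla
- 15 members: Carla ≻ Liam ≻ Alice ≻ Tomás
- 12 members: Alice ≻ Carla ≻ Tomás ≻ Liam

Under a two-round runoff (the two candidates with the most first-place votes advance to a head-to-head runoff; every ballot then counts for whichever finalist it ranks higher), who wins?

Round 1 first-place votes: Liam 0, Tomás 3, Carla 15, Alice 14. Carla and Alice advance.
Runoff: Carla is ranked above Alice on 15 ballots, Alice above Carla on 17.

Alice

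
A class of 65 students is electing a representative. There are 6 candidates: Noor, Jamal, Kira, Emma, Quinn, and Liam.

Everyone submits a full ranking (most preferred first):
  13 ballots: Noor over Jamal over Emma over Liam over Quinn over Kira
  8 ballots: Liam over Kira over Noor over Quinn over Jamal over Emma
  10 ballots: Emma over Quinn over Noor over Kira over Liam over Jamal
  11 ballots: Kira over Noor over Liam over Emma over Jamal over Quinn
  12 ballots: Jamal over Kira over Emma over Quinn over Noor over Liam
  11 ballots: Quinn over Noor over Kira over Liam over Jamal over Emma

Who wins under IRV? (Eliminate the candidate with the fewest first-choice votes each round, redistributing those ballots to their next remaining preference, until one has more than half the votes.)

Quinn

Round 1: Noor 13, Jamal 12, Kira 11, Emma 10, Quinn 11, Liam 8. Liam eliminated.
Round 2: Noor 13, Jamal 12, Kira 19, Emma 10, Quinn 11. Emma eliminated.
Round 3: Noor 13, Jamal 12, Kira 19, Quinn 21. Jamal eliminated.
Round 4: Noor 13, Kira 31, Quinn 21. Noor eliminated.
Round 5: Kira 31, Quinn 34. Quinn has a majority (≥33).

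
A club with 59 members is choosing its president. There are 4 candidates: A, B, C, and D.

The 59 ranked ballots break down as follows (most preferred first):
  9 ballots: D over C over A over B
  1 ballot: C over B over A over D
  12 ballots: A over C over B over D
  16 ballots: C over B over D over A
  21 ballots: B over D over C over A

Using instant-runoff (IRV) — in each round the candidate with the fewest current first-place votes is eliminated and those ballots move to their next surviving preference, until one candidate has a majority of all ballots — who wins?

Round 1: A 12, B 21, C 17, D 9. D eliminated.
Round 2: A 12, B 21, C 26. A eliminated.
Round 3: B 21, C 38. C has a majority (≥30).

C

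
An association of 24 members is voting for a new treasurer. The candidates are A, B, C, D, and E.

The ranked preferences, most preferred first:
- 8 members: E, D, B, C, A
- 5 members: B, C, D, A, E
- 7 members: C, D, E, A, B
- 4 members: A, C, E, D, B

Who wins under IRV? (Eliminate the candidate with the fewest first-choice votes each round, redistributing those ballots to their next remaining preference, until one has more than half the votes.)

C

Round 1: A 4, B 5, C 7, D 0, E 8. D eliminated.
Round 2: A 4, B 5, C 7, E 8. A eliminated.
Round 3: B 5, C 11, E 8. B eliminated.
Round 4: C 16, E 8. C has a majority (≥13).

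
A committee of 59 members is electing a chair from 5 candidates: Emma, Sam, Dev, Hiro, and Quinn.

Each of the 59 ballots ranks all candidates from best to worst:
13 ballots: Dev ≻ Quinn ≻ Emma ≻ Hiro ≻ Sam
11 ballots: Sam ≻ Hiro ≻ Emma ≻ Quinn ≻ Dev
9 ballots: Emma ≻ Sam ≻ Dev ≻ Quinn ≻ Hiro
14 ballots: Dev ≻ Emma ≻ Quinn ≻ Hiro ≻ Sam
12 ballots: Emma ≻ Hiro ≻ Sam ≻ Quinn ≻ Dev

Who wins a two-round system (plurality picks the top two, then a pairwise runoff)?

Emma

Round 1 first-place votes: Emma 21, Sam 11, Dev 27, Hiro 0, Quinn 0. Dev and Emma advance.
Runoff: Dev is ranked above Emma on 27 ballots, Emma above Dev on 32.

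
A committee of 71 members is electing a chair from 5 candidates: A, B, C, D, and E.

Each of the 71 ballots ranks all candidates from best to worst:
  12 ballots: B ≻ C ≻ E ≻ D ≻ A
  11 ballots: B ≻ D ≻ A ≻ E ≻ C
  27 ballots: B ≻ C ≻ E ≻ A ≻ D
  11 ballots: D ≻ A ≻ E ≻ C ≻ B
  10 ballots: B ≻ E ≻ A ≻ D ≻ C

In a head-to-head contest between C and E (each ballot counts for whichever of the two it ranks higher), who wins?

C is ranked above E on 39 ballots; E above C on 32.

C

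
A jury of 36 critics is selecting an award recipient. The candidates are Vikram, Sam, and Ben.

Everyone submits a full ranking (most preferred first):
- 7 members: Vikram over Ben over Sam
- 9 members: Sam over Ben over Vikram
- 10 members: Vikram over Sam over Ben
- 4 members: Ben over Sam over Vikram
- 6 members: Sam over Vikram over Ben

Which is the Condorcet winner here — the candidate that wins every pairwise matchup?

Sam

Sam vs Vikram: 19–17
Sam vs Ben: 25–11
Sam beats every other candidate.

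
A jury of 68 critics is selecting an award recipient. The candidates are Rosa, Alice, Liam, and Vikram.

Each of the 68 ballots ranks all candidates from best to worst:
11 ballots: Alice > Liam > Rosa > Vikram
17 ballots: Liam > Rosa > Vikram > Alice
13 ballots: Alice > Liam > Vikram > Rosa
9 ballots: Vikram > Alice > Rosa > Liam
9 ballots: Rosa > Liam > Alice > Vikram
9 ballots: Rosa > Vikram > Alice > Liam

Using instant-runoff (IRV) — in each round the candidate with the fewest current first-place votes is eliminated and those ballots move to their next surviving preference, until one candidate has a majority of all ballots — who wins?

Round 1: Rosa 18, Alice 24, Liam 17, Vikram 9. Vikram eliminated.
Round 2: Rosa 18, Alice 33, Liam 17. Liam eliminated.
Round 3: Rosa 35, Alice 33. Rosa has a majority (≥35).

Rosa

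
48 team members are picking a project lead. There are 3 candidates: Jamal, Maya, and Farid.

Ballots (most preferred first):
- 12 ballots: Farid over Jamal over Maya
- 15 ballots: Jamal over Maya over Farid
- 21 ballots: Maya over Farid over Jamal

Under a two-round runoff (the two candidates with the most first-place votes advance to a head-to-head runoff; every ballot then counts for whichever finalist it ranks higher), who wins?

Round 1 first-place votes: Jamal 15, Maya 21, Farid 12. Maya and Jamal advance.
Runoff: Maya is ranked above Jamal on 21 ballots, Jamal above Maya on 27.

Jamal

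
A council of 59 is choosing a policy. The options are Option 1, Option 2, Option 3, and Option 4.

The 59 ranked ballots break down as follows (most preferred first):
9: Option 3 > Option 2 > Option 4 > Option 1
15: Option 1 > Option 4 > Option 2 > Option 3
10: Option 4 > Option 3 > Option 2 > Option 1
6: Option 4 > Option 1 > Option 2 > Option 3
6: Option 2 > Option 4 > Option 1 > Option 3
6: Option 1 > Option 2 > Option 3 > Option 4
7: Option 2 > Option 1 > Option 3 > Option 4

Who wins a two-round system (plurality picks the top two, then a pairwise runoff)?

Round 1 first-place votes: Option 1 21, Option 2 13, Option 3 9, Option 4 16. Option 1 and Option 4 advance.
Runoff: Option 1 is ranked above Option 4 on 28 ballots, Option 4 above Option 1 on 31.

Option 4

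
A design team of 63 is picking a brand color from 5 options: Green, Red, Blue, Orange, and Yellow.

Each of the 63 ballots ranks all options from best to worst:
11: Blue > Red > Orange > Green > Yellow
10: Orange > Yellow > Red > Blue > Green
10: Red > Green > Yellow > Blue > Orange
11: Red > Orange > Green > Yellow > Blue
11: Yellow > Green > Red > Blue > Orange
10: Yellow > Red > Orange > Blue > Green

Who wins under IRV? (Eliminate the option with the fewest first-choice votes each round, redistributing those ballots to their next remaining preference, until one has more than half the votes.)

Red

Round 1: Green 0, Red 21, Blue 11, Orange 10, Yellow 21. Green eliminated.
Round 2: Red 21, Blue 11, Orange 10, Yellow 21. Orange eliminated.
Round 3: Red 21, Blue 11, Yellow 31. Blue eliminated.
Round 4: Red 32, Yellow 31. Red has a majority (≥32).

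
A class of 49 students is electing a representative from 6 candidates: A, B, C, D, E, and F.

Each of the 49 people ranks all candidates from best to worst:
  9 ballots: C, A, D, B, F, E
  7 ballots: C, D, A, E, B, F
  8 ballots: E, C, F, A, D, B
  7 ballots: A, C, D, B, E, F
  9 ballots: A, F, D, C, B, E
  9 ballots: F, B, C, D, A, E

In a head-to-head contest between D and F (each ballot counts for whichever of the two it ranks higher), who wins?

D is ranked above F on 23 ballots; F above D on 26.

F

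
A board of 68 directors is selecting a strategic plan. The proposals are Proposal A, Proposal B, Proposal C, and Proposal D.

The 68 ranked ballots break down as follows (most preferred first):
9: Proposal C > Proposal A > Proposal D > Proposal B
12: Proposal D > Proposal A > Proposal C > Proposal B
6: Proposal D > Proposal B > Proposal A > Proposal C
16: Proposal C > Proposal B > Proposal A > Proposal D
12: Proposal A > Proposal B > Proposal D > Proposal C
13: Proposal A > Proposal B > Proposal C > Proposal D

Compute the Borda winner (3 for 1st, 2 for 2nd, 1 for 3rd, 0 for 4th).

Proposal A

Proposal A: 9×2 + 12×2 + 6×1 + 16×1 + 12×3 + 13×3 = 139
Proposal B: 9×0 + 12×0 + 6×2 + 16×2 + 12×2 + 13×2 = 94
Proposal C: 9×3 + 12×1 + 6×0 + 16×3 + 12×0 + 13×1 = 100
Proposal D: 9×1 + 12×3 + 6×3 + 16×0 + 12×1 + 13×0 = 75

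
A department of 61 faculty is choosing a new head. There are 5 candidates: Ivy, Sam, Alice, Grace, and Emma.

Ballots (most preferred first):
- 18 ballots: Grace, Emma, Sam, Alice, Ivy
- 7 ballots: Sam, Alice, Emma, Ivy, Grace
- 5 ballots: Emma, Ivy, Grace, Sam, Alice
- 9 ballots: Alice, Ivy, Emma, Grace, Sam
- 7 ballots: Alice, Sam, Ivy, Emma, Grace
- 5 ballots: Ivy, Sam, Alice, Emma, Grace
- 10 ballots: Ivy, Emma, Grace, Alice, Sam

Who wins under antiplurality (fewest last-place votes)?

Emma

Last-place votes: Ivy 18, Sam 19, Alice 5, Grace 19, Emma 0.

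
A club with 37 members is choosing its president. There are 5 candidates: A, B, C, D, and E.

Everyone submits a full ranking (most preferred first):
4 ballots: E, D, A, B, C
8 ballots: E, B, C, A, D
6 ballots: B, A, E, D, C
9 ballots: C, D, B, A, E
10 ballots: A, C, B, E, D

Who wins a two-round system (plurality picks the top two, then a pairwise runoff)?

Round 1 first-place votes: A 10, B 6, C 9, D 0, E 12. E and A advance.
Runoff: E is ranked above A on 12 ballots, A above E on 25.

A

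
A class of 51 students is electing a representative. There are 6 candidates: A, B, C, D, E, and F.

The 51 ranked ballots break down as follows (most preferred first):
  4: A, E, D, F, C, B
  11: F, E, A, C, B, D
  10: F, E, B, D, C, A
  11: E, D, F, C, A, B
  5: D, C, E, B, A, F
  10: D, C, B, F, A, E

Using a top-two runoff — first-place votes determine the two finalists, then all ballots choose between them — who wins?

D

Round 1 first-place votes: A 4, B 0, C 0, D 15, E 11, F 21. F and D advance.
Runoff: F is ranked above D on 21 ballots, D above F on 30.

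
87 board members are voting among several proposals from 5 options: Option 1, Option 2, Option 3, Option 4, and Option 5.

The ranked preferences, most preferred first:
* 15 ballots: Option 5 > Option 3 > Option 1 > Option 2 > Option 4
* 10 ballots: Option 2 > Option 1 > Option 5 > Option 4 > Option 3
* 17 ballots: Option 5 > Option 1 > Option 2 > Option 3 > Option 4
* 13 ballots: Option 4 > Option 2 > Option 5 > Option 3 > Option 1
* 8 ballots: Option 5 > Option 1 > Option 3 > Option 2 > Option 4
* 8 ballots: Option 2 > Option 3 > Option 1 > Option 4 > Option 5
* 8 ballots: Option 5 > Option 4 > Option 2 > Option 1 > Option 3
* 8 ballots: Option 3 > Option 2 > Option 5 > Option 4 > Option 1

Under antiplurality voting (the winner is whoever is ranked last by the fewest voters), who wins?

Last-place votes: Option 1 21, Option 2 0, Option 3 18, Option 4 40, Option 5 8.

Option 2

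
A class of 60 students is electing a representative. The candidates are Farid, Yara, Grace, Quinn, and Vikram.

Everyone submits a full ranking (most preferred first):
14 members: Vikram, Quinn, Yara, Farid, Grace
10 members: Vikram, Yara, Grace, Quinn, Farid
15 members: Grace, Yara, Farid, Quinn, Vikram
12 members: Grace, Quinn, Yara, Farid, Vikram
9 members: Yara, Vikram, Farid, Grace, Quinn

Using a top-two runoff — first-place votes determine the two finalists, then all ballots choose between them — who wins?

Round 1 first-place votes: Farid 0, Yara 9, Grace 27, Quinn 0, Vikram 24. Grace and Vikram advance.
Runoff: Grace is ranked above Vikram on 27 ballots, Vikram above Grace on 33.

Vikram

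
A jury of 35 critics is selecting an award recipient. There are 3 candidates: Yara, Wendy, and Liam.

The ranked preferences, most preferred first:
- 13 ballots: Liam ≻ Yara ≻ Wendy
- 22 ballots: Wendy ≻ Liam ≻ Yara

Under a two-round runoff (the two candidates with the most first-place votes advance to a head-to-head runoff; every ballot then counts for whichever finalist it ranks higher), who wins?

Wendy

Round 1 first-place votes: Yara 0, Wendy 22, Liam 13. Wendy and Liam advance.
Runoff: Wendy is ranked above Liam on 22 ballots, Liam above Wendy on 13.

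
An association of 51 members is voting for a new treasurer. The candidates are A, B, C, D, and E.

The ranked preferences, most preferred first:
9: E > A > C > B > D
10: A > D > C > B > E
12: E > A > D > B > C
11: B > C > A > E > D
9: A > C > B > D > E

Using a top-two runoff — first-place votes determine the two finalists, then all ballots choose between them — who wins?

Round 1 first-place votes: A 19, B 11, C 0, D 0, E 21. E and A advance.
Runoff: E is ranked above A on 21 ballots, A above E on 30.

A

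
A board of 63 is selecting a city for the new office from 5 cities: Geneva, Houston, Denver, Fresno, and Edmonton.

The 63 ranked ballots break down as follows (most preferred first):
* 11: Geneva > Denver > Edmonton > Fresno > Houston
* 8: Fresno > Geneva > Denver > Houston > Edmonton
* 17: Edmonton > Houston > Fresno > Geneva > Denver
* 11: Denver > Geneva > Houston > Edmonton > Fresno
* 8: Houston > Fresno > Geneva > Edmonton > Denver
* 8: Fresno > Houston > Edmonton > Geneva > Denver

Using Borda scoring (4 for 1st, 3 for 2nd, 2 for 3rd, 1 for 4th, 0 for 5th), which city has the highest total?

Geneva: 11×4 + 8×3 + 17×1 + 11×3 + 8×2 + 8×1 = 142
Houston: 11×0 + 8×1 + 17×3 + 11×2 + 8×4 + 8×3 = 137
Denver: 11×3 + 8×2 + 17×0 + 11×4 + 8×0 + 8×0 = 93
Fresno: 11×1 + 8×4 + 17×2 + 11×0 + 8×3 + 8×4 = 133
Edmonton: 11×2 + 8×0 + 17×4 + 11×1 + 8×1 + 8×2 = 125

Geneva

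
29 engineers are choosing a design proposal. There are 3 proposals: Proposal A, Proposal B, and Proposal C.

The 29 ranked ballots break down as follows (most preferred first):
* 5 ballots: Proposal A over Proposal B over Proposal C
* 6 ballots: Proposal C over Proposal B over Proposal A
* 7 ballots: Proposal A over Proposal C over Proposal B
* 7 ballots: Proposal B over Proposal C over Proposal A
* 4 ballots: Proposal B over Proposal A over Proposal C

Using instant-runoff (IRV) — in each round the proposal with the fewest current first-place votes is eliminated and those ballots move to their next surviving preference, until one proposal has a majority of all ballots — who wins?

Proposal B

Round 1: Proposal A 12, Proposal B 11, Proposal C 6. Proposal C eliminated.
Round 2: Proposal A 12, Proposal B 17. Proposal B has a majority (≥15).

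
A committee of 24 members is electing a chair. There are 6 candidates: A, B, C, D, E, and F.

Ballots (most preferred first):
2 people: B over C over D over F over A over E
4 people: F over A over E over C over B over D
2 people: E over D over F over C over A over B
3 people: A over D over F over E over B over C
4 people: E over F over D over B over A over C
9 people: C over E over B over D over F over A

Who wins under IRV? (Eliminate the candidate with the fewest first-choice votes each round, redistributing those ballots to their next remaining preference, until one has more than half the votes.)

Round 1: A 3, B 2, C 9, D 0, E 6, F 4. D eliminated.
Round 2: A 3, B 2, C 9, E 6, F 4. B eliminated.
Round 3: A 3, C 11, E 6, F 4. A eliminated.
Round 4: C 11, E 6, F 7. E eliminated.
Round 5: C 11, F 13. F has a majority (≥13).

F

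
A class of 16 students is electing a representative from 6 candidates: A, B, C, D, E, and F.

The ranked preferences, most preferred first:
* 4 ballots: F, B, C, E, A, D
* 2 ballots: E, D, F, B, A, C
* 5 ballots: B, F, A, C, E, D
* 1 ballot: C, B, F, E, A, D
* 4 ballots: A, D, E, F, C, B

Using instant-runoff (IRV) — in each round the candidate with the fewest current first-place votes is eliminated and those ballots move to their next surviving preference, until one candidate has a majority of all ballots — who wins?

F

Round 1: A 4, B 5, C 1, D 0, E 2, F 4. D eliminated.
Round 2: A 4, B 5, C 1, E 2, F 4. C eliminated.
Round 3: A 4, B 6, E 2, F 4. E eliminated.
Round 4: A 4, B 6, F 6. A eliminated.
Round 5: B 6, F 10. F has a majority (≥9).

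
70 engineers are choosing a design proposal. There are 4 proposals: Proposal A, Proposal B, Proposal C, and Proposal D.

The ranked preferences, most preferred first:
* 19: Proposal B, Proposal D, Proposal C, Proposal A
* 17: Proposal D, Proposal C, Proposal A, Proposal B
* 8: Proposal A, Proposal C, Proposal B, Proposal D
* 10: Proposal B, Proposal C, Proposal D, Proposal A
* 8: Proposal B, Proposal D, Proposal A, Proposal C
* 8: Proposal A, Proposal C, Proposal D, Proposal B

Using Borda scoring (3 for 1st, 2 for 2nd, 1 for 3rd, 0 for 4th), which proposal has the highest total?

Proposal D

Proposal A: 19×0 + 17×1 + 8×3 + 10×0 + 8×1 + 8×3 = 73
Proposal B: 19×3 + 17×0 + 8×1 + 10×3 + 8×3 + 8×0 = 119
Proposal C: 19×1 + 17×2 + 8×2 + 10×2 + 8×0 + 8×2 = 105
Proposal D: 19×2 + 17×3 + 8×0 + 10×1 + 8×2 + 8×1 = 123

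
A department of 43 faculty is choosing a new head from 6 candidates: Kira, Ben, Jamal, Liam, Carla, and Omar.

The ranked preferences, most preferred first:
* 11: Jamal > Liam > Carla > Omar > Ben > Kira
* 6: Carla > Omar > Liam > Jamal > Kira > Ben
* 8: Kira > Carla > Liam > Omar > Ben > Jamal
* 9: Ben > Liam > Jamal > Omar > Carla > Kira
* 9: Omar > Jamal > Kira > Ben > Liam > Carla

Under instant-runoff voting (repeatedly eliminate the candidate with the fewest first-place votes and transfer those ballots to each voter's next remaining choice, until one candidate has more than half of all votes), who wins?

Omar

Round 1: Kira 8, Ben 9, Jamal 11, Liam 0, Carla 6, Omar 9. Liam eliminated.
Round 2: Kira 8, Ben 9, Jamal 11, Carla 6, Omar 9. Carla eliminated.
Round 3: Kira 8, Ben 9, Jamal 11, Omar 15. Kira eliminated.
Round 4: Ben 9, Jamal 11, Omar 23. Omar has a majority (≥22).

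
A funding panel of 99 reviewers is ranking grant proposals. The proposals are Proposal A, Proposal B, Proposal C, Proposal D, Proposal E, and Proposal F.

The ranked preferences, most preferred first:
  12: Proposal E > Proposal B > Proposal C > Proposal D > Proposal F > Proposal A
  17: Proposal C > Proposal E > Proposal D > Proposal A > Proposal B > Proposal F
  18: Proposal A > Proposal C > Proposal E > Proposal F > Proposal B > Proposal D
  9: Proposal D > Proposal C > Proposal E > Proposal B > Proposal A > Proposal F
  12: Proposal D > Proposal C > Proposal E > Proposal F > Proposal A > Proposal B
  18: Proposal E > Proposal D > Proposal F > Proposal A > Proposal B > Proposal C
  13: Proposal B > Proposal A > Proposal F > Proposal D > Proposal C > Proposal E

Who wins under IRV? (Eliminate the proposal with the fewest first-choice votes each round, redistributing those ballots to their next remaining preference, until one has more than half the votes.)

Proposal E

Round 1: Proposal A 18, Proposal B 13, Proposal C 17, Proposal D 21, Proposal E 30, Proposal F 0. Proposal F eliminated.
Round 2: Proposal A 18, Proposal B 13, Proposal C 17, Proposal D 21, Proposal E 30. Proposal B eliminated.
Round 3: Proposal A 31, Proposal C 17, Proposal D 21, Proposal E 30. Proposal C eliminated.
Round 4: Proposal A 31, Proposal D 21, Proposal E 47. Proposal D eliminated.
Round 5: Proposal A 31, Proposal E 68. Proposal E has a majority (≥50).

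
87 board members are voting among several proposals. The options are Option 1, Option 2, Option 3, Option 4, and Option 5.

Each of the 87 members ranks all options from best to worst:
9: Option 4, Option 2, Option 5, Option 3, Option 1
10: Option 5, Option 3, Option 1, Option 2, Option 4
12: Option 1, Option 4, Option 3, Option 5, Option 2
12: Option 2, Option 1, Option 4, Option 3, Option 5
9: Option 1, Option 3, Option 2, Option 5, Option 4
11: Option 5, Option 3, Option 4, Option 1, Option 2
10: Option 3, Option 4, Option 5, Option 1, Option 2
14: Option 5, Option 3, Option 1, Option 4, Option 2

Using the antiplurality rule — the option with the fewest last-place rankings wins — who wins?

Option 3

Last-place votes: Option 1 9, Option 2 47, Option 3 0, Option 4 19, Option 5 12.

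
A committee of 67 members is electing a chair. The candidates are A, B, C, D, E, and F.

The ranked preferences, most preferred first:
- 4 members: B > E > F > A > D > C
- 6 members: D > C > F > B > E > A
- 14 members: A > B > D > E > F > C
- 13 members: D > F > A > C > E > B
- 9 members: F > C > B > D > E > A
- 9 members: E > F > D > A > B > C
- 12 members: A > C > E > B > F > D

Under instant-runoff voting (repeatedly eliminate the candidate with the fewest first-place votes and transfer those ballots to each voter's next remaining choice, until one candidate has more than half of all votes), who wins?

Round 1: A 26, B 4, C 0, D 19, E 9, F 9. C eliminated.
Round 2: A 26, B 4, D 19, E 9, F 9. B eliminated.
Round 3: A 26, D 19, E 13, F 9. F eliminated.
Round 4: A 26, D 28, E 13. E eliminated.
Round 5: A 30, D 37. D has a majority (≥34).

D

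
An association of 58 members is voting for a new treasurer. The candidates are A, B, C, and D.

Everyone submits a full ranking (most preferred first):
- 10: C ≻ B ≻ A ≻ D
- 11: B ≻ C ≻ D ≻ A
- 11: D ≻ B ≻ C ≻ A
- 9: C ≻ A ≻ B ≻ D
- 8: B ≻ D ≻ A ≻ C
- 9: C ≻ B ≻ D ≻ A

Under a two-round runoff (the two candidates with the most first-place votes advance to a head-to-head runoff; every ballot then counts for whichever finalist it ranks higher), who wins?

Round 1 first-place votes: A 0, B 19, C 28, D 11. C and B advance.
Runoff: C is ranked above B on 28 ballots, B above C on 30.

B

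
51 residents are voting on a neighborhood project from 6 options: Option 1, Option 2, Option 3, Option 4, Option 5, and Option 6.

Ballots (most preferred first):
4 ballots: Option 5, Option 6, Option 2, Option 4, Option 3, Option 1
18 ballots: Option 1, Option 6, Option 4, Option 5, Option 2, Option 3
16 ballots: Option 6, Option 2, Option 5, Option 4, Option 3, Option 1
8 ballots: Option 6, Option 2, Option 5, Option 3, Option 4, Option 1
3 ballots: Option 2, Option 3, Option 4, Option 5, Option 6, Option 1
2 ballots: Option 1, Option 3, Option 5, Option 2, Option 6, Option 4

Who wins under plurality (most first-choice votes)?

First-place votes: Option 1 20, Option 2 3, Option 3 0, Option 4 0, Option 5 4, Option 6 24.

Option 6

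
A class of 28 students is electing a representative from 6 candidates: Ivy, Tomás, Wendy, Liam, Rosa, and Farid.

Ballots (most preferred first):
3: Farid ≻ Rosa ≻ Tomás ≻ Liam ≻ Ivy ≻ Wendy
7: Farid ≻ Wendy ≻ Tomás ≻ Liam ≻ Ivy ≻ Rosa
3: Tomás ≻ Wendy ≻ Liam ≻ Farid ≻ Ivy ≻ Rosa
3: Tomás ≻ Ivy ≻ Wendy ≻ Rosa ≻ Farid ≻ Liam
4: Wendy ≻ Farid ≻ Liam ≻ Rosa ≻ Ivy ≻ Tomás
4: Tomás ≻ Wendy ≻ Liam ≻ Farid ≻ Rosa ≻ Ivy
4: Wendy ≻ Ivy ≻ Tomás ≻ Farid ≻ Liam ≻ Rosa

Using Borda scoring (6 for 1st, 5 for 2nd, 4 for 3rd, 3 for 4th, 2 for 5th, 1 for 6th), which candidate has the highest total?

Wendy

Ivy: 3×2 + 7×2 + 3×2 + 3×5 + 4×2 + 4×1 + 4×5 = 73
Tomás: 3×4 + 7×4 + 3×6 + 3×6 + 4×1 + 4×6 + 4×4 = 120
Wendy: 3×1 + 7×5 + 3×5 + 3×4 + 4×6 + 4×5 + 4×6 = 133
Liam: 3×3 + 7×3 + 3×4 + 3×1 + 4×4 + 4×4 + 4×2 = 85
Rosa: 3×5 + 7×1 + 3×1 + 3×3 + 4×3 + 4×2 + 4×1 = 58
Farid: 3×6 + 7×6 + 3×3 + 3×2 + 4×5 + 4×3 + 4×3 = 119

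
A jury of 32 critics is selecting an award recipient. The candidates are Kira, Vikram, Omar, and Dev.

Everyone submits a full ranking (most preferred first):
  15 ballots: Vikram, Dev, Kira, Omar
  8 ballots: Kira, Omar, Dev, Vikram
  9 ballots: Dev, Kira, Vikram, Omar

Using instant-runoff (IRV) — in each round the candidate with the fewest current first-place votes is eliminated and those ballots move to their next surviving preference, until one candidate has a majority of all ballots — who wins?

Round 1: Kira 8, Vikram 15, Omar 0, Dev 9. Omar eliminated.
Round 2: Kira 8, Vikram 15, Dev 9. Kira eliminated.
Round 3: Vikram 15, Dev 17. Dev has a majority (≥17).

Dev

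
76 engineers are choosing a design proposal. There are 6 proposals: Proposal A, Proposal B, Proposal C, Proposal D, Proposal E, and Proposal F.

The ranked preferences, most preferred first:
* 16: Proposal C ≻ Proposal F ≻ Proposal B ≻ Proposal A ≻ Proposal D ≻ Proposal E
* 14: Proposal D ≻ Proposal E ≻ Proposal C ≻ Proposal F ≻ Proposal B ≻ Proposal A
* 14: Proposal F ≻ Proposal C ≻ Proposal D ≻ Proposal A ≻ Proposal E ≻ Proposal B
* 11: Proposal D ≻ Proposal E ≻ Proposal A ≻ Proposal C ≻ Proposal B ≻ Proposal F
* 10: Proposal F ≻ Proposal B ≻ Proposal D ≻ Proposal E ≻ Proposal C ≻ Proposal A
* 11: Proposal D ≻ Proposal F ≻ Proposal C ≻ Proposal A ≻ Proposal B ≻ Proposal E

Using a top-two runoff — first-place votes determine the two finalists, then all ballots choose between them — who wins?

Proposal F

Round 1 first-place votes: Proposal A 0, Proposal B 0, Proposal C 16, Proposal D 36, Proposal E 0, Proposal F 24. Proposal D and Proposal F advance.
Runoff: Proposal D is ranked above Proposal F on 36 ballots, Proposal F above Proposal D on 40.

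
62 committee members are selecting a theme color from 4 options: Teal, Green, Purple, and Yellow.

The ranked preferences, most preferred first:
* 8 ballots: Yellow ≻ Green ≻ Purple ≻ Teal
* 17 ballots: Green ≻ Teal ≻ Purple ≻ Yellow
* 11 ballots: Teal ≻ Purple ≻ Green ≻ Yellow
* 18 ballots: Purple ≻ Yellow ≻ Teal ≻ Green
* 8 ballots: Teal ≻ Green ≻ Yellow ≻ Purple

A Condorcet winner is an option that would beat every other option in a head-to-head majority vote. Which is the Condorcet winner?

Teal vs Green: 37–25
Teal vs Purple: 36–26
Teal vs Yellow: 36–26
Teal beats every other option.

Teal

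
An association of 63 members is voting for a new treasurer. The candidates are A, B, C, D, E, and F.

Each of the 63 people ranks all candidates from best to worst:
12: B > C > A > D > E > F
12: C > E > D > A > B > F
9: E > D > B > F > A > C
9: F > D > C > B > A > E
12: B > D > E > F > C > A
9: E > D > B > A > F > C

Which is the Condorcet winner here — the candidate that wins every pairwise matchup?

D vs A: 51–12
D vs B: 39–24
D vs C: 39–24
D vs E: 33–30
D vs F: 54–9
D beats every other candidate.

D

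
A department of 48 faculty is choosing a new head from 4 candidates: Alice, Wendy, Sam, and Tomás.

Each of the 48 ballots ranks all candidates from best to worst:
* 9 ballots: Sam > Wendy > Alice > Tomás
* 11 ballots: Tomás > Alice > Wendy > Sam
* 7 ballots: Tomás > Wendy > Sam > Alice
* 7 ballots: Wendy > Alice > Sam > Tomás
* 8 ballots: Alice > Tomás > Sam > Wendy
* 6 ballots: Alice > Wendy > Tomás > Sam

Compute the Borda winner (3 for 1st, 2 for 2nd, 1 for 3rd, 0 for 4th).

Alice

Alice: 9×1 + 11×2 + 7×0 + 7×2 + 8×3 + 6×3 = 87
Wendy: 9×2 + 11×1 + 7×2 + 7×3 + 8×0 + 6×2 = 76
Sam: 9×3 + 11×0 + 7×1 + 7×1 + 8×1 + 6×0 = 49
Tomás: 9×0 + 11×3 + 7×3 + 7×0 + 8×2 + 6×1 = 76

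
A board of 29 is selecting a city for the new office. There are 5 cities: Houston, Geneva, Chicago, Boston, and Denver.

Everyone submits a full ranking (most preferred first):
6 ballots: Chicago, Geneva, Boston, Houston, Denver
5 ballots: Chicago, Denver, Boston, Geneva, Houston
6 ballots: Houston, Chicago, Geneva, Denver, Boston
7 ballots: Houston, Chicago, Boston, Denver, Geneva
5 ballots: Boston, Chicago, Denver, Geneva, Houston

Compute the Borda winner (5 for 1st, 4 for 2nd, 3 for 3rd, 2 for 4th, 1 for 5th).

Houston: 6×2 + 5×1 + 6×5 + 7×5 + 5×1 = 87
Geneva: 6×4 + 5×2 + 6×3 + 7×1 + 5×2 = 69
Chicago: 6×5 + 5×5 + 6×4 + 7×4 + 5×4 = 127
Boston: 6×3 + 5×3 + 6×1 + 7×3 + 5×5 = 85
Denver: 6×1 + 5×4 + 6×2 + 7×2 + 5×3 = 67

Chicago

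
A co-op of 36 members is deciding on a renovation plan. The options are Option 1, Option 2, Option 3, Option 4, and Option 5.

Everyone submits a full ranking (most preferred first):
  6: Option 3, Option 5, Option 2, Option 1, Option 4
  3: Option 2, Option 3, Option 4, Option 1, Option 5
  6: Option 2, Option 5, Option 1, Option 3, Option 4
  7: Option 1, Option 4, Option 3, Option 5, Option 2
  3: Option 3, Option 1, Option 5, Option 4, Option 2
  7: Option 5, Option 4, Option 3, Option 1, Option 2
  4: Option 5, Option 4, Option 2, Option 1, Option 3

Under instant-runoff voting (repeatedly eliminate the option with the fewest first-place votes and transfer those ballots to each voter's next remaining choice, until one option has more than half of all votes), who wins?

Option 3

Round 1: Option 1 7, Option 2 9, Option 3 9, Option 4 0, Option 5 11. Option 4 eliminated.
Round 2: Option 1 7, Option 2 9, Option 3 9, Option 5 11. Option 1 eliminated.
Round 3: Option 2 9, Option 3 16, Option 5 11. Option 2 eliminated.
Round 4: Option 3 19, Option 5 17. Option 3 has a majority (≥19).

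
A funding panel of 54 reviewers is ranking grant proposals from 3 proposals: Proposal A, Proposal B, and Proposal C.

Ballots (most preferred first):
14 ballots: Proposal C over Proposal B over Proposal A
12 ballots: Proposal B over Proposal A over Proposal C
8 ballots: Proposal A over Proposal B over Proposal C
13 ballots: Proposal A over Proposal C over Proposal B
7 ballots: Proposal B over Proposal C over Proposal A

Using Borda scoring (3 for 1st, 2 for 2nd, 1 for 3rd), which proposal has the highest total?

Proposal B

Proposal A: 14×1 + 12×2 + 8×3 + 13×3 + 7×1 = 108
Proposal B: 14×2 + 12×3 + 8×2 + 13×1 + 7×3 = 114
Proposal C: 14×3 + 12×1 + 8×1 + 13×2 + 7×2 = 102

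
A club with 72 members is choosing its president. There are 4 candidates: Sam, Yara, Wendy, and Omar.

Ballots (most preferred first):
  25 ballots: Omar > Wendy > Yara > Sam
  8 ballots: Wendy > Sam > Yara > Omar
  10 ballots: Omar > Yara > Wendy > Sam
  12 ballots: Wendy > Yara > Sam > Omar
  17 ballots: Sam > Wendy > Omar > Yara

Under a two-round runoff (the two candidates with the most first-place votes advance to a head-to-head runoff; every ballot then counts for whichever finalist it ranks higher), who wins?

Wendy

Round 1 first-place votes: Sam 17, Yara 0, Wendy 20, Omar 35. Omar and Wendy advance.
Runoff: Omar is ranked above Wendy on 35 ballots, Wendy above Omar on 37.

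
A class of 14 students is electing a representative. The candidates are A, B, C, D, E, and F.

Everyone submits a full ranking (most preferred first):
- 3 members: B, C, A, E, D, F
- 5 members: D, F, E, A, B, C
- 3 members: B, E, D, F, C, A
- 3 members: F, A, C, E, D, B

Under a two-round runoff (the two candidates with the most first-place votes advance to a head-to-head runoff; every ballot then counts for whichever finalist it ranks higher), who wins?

Round 1 first-place votes: A 0, B 6, C 0, D 5, E 0, F 3. B and D advance.
Runoff: B is ranked above D on 6 ballots, D above B on 8.

D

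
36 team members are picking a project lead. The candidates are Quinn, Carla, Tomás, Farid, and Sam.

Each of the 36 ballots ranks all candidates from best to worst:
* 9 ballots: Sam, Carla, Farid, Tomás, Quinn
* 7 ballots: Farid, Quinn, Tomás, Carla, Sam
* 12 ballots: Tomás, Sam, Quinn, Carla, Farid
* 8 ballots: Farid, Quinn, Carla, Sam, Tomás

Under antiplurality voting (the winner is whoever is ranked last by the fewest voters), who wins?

Last-place votes: Quinn 9, Carla 0, Tomás 8, Farid 12, Sam 7.

Carla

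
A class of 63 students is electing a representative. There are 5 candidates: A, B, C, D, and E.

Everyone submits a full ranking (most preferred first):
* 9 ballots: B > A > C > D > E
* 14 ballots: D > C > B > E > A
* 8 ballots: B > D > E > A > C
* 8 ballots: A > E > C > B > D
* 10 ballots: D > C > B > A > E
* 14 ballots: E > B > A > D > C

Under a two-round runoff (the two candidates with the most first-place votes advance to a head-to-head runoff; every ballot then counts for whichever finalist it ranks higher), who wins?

B

Round 1 first-place votes: A 8, B 17, C 0, D 24, E 14. D and B advance.
Runoff: D is ranked above B on 24 ballots, B above D on 39.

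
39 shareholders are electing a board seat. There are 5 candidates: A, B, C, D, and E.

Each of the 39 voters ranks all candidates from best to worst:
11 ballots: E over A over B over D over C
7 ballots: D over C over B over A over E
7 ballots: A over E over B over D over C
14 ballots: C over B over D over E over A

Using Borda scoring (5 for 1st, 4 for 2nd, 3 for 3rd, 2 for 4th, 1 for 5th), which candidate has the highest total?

B

A: 11×4 + 7×2 + 7×5 + 14×1 = 107
B: 11×3 + 7×3 + 7×3 + 14×4 = 131
C: 11×1 + 7×4 + 7×1 + 14×5 = 116
D: 11×2 + 7×5 + 7×2 + 14×3 = 113
E: 11×5 + 7×1 + 7×4 + 14×2 = 118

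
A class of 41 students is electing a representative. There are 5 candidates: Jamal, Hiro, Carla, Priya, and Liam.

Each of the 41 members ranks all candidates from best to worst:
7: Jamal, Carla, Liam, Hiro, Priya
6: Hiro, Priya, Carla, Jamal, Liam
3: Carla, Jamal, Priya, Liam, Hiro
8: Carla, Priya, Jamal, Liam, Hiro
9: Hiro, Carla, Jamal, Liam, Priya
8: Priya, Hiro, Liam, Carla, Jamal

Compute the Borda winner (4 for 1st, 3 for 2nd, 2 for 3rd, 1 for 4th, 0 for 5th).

Carla

Jamal: 7×4 + 6×1 + 3×3 + 8×2 + 9×2 + 8×0 = 77
Hiro: 7×1 + 6×4 + 3×0 + 8×0 + 9×4 + 8×3 = 91
Carla: 7×3 + 6×2 + 3×4 + 8×4 + 9×3 + 8×1 = 112
Priya: 7×0 + 6×3 + 3×2 + 8×3 + 9×0 + 8×4 = 80
Liam: 7×2 + 6×0 + 3×1 + 8×1 + 9×1 + 8×2 = 50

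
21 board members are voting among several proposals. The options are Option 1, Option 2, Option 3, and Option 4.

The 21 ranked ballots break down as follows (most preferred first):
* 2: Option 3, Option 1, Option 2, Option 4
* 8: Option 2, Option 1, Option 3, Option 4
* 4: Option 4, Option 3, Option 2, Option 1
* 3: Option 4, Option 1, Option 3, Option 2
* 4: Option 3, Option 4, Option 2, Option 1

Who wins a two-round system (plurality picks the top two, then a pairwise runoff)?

Round 1 first-place votes: Option 1 0, Option 2 8, Option 3 6, Option 4 7. Option 2 and Option 4 advance.
Runoff: Option 2 is ranked above Option 4 on 10 ballots, Option 4 above Option 2 on 11.

Option 4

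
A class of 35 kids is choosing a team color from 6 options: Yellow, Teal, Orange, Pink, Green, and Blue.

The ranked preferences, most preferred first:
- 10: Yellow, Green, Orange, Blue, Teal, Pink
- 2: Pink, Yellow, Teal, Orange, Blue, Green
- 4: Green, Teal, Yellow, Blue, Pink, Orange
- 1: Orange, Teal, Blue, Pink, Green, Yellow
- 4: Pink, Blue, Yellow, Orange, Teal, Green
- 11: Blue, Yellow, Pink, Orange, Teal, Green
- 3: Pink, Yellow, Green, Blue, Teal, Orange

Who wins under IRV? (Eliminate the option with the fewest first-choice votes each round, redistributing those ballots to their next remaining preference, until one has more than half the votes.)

Yellow

Round 1: Yellow 10, Teal 0, Orange 1, Pink 9, Green 4, Blue 11. Teal eliminated.
Round 2: Yellow 10, Orange 1, Pink 9, Green 4, Blue 11. Orange eliminated.
Round 3: Yellow 10, Pink 9, Green 4, Blue 12. Green eliminated.
Round 4: Yellow 14, Pink 9, Blue 12. Pink eliminated.
Round 5: Yellow 19, Blue 16. Yellow has a majority (≥18).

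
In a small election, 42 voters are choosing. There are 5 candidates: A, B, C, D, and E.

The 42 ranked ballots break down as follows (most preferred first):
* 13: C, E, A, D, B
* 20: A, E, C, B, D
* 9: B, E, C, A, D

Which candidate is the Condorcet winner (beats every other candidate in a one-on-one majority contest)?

E

E vs A: 22–20
E vs B: 33–9
E vs C: 29–13
E vs D: 42–0
E beats every other candidate.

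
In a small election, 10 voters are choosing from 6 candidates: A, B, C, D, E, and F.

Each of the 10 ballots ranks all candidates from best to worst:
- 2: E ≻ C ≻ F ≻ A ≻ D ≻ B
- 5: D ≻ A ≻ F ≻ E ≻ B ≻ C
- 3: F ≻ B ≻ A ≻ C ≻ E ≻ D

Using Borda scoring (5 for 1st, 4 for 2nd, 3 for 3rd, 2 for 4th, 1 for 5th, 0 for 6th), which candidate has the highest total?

A: 2×2 + 5×4 + 3×3 = 33
B: 2×0 + 5×1 + 3×4 = 17
C: 2×4 + 5×0 + 3×2 = 14
D: 2×1 + 5×5 + 3×0 = 27
E: 2×5 + 5×2 + 3×1 = 23
F: 2×3 + 5×3 + 3×5 = 36

F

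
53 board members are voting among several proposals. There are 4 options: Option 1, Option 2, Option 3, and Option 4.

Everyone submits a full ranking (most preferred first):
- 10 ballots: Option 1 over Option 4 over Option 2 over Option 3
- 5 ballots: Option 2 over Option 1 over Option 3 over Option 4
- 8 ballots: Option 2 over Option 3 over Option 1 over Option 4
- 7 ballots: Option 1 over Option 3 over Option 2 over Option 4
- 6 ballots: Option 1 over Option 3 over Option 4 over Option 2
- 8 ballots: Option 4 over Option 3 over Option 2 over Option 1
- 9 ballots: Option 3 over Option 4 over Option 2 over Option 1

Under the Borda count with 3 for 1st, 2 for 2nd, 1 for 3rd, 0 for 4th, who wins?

Option 3

Option 1: 10×3 + 5×2 + 8×1 + 7×3 + 6×3 + 8×0 + 9×0 = 87
Option 2: 10×1 + 5×3 + 8×3 + 7×1 + 6×0 + 8×1 + 9×1 = 73
Option 3: 10×0 + 5×1 + 8×2 + 7×2 + 6×2 + 8×2 + 9×3 = 90
Option 4: 10×2 + 5×0 + 8×0 + 7×0 + 6×1 + 8×3 + 9×2 = 68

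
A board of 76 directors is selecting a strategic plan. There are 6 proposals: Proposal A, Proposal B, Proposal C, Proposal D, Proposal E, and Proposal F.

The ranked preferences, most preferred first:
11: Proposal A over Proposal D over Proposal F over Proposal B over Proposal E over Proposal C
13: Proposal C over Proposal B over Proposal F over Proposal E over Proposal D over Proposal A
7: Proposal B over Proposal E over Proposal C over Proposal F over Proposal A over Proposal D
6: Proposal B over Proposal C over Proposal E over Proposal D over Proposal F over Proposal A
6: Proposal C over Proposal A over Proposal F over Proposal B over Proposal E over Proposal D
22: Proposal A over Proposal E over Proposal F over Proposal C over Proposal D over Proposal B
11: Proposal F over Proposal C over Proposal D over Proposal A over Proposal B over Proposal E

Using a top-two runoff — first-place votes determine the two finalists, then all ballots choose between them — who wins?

Proposal C

Round 1 first-place votes: Proposal A 33, Proposal B 13, Proposal C 19, Proposal D 0, Proposal E 0, Proposal F 11. Proposal A and Proposal C advance.
Runoff: Proposal A is ranked above Proposal C on 33 ballots, Proposal C above Proposal A on 43.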